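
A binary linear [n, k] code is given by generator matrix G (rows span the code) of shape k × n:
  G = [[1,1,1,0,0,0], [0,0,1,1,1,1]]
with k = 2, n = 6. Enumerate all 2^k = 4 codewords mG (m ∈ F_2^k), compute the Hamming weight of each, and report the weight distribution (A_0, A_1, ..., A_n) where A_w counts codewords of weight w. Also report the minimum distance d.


Weight distribution: A_0 = 1, A_3 = 1, A_4 = 1, A_5 = 1. Minimum distance d = 3.

Enumerate all 2^2 = 4 messages m ∈ F_2^2.
For each, compute codeword c = mG in F_2^6, then tally its weight.
  m = 00 → c = 000000, weight = 0.
  m = 10 → c = 111000, weight = 3.
  m = 01 → c = 001111, weight = 4.
  m = 11 → c = 110111, weight = 5.
Tally weights:
  weight 0: 1 codewords.
  weight 3: 1 codewords.
  weight 4: 1 codewords.
  weight 5: 1 codewords.
Minimum distance d = smallest w > 0 with A_w > 0 = 3.
Sanity: Σ A_w = 4 = 2^2 = 4 ✓.


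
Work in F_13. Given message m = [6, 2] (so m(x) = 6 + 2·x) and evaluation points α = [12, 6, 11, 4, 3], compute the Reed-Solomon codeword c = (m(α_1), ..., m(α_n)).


c = [4, 5, 2, 1, 12]

Message polynomial: m(x) = 6 + 2·x (mod 13).
For each evaluation point α_i, compute m(α_i) mod 13:
  α_1 = 12: Horner steps 2 → 4, so m(12) = 4.
  α_2 = 6: Horner steps 2 → 5, so m(6) = 5.
  α_3 = 11: Horner steps 2 → 2, so m(11) = 2.
  α_4 = 4: Horner steps 2 → 1, so m(4) = 1.
  α_5 = 3: Horner steps 2 → 12, so m(3) = 12.
Codeword c = [4, 5, 2, 1, 12] ∈ F_13^5.


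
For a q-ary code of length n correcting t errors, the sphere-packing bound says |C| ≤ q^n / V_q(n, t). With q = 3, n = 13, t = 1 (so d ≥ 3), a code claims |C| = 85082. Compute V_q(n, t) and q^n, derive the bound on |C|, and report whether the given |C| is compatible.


V_q(n, t) = 27, q^n = 1594323, Hamming bound = 59049, |C| = 85082 > bound (violated).

Step 1: Compute V_q(n, t) = Σ_{j=0}^1 C(n, j) (q−1)^j.
  j = 0: C(13,0)·(2)^0 = 1·1 = 1.
  j = 1: C(13,1)·(2)^1 = 13·2 = 26.
  V_q(n, t) = 1 + 26 = 27.
Step 2: q^n = 3^13 = 1594323.
Step 3: Hamming bound ⌊q^n / V_q(n,t)⌋ = ⌊1594323/27⌋ = 59049.
Step 4: Compare |C| = 85082 to 59049: violated.
The claimed |C| lies above the Hamming bound, so no 3-ary code of length 13 with d ≥ 3 can have 85082 codewords.


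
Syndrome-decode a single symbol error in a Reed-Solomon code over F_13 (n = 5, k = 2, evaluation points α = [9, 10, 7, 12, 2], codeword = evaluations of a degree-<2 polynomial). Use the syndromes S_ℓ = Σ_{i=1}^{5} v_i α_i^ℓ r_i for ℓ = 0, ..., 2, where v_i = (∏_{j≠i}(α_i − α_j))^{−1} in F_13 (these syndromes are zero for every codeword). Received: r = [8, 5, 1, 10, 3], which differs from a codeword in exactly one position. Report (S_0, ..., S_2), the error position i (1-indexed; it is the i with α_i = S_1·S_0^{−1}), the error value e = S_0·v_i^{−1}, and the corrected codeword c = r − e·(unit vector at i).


S = (11, 2, 11), error at position 4, error magnitude e = 11, c = [8, 5, 1, 12, 3].

Step 1: column multipliers v_i = (∏_{j≠i}(α_i − α_j))^{−1} mod 13.
  i = 1 (α = 9): (9−10)(9−7)(9−12)(9−2) = (−1)·2·(−3)·7 = 42 ≡ 3, so v_1 = 3^{−1} = 9 (mod 13).
  i = 2 (α = 10): (10−9)(10−7)(10−12)(10−2) = 1·3·(−2)·8 = −48 ≡ 4, so v_2 = 4^{−1} = 10 (mod 13).
  i = 3 (α = 7): (7−9)(7−10)(7−12)(7−2) = (−2)·(−3)·(−5)·5 = −150 ≡ 6, so v_3 = 6^{−1} = 11 (mod 13).
  i = 4 (α = 12): (12−9)(12−10)(12−7)(12−2) = 3·2·5·10 = 300 ≡ 1, so v_4 = 1^{−1} = 1 (mod 13).
  i = 5 (α = 2): (2−9)(2−10)(2−7)(2−12) = (−7)·(−8)·(−5)·(−10) = 2800 ≡ 5, so v_5 = 5^{−1} = 8 (mod 13).
  v = [9, 10, 11, 1, 8].
Step 2: syndromes of r = [8, 5, 1, 10, 3] (all sums mod 13).
  S_0 = Σ v_i r_i = 9·8 + 10·5 + 11·1 + 1·10 + 8·3 = 167 ≡ 11.
  S_1 = Σ v_i α_i r_i = 9·9·8 + 10·10·5 + 11·7·1 + 1·12·10 + 8·2·3 = 1393 ≡ 2.
  α_i^2 mod 13 = [3, 9, 10, 1, 4].
  S_2 = Σ v_i α_i^2 r_i = 9·3·8 + 10·9·5 + 11·10·1 + 1·1·10 + 8·4·3 = 882 ≡ 11.
  S = (11, 2, 11) ≠ 0, so r is not a codeword (an error is present).
Step 3: locate the error. For a single error e at position i, S_ℓ = v_i·e·α_i^ℓ, so α_err = S_1/S_0.
  S_0^{−1} = 11^{−1} = 6 (mod 13), so α_err = 2·6 = 12 ≡ 12 = α_4. Error position i = 4.
  Consistency check: S_2/S_1 = 11·7 = 77 ≡ 12 = α_err ✓ (single-error assumption holds).
Step 4: error magnitude e = S_0/v_4 = S_0·∏_{j≠4}(α_4 − α_j) = 11·1 = 11 ≡ 11 (mod 13).
Step 5: correct position 4: c_4 = r_4 − e = 10 − 11 ≡ 12 (mod 13). Hence c = [8, 5, 1, 12, 3].
  Check: interpolating c through the α_i gives m(x) = 9 + 10·x (degree < 2) with m(α_i) = c_i for every i, so c is indeed a codeword.


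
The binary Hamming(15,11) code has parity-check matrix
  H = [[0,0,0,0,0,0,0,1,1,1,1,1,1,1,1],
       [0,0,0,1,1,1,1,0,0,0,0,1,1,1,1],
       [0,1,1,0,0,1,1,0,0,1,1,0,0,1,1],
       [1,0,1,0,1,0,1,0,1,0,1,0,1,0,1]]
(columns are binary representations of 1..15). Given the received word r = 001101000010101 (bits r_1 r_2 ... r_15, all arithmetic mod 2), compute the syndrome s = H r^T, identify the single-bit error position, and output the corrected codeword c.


s = (1, 0, 0, 0)^T, error position = 8, corrected codeword c = 001101010010101

Compute s = H r^T mod 2 one row at a time:
  s_1 = 0 + 0 + 0 + 1 + 0 + 1 + 0 + 1 = 3 ≡ 1 (mod 2).
  s_2 = 1 + 0 + 1 + 0 + 0 + 1 + 0 + 1 = 4 ≡ 0 (mod 2).
  s_3 = 0 + 1 + 1 + 0 + 0 + 1 + 0 + 1 = 4 ≡ 0 (mod 2).
  s_4 = 0 + 1 + 0 + 0 + 0 + 1 + 1 + 1 = 4 ≡ 0 (mod 2).
s = (1, 0, 0, 0)^T — this equals column 8 of H (binary 1000), so error is at position 8.
Correct: flip bit 8 of r = 001101000010101 to get c = 001101010010101.


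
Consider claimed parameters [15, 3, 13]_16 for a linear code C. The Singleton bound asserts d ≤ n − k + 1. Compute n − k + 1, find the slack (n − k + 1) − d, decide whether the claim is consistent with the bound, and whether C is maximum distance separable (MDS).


Singleton RHS = n − k + 1 = 13, slack = 0, bound satisfied, MDS.

Singleton bound: d ≤ n − k + 1.
Here n = 15, k = 3, so n − k + 1 = 13.
Given d = 13, check d ≤ 13: YES.
Slack = (n − k + 1) − d = 0.
The code is MDS (slack = 0).
Description: the claimed parameters are [15, 3, 13]_16; such a code would be MDS (meets Singleton bound).


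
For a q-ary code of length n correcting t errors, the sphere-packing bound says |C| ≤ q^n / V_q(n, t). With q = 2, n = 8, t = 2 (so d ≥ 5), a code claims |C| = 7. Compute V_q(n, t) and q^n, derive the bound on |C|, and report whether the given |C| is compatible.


V_q(n, t) = 37, q^n = 256, Hamming bound = 6, |C| = 7 > bound (violated).

Step 1: Compute V_q(n, t) = Σ_{j=0}^2 C(n, j) (q−1)^j.
  j = 0: C(8,0)·(1)^0 = 1·1 = 1.
  j = 1: C(8,1)·(1)^1 = 8·1 = 8.
  j = 2: C(8,2)·(1)^2 = 28·1 = 28.
  V_q(n, t) = 1 + 8 + 28 = 37.
Step 2: q^n = 2^8 = 256.
Step 3: Hamming bound ⌊q^n / V_q(n,t)⌋ = ⌊256/37⌋ = 6.
Step 4: Compare |C| = 7 to 6: violated.
The claimed |C| lies above the Hamming bound, so no 2-ary code of length 8 with d ≥ 5 can have 7 codewords.


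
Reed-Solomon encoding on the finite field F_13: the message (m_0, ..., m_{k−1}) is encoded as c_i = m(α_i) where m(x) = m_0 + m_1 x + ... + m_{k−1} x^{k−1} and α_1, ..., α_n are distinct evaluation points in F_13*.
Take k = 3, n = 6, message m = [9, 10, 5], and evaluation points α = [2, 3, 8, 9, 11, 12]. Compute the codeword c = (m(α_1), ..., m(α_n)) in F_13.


c = [10, 6, 6, 10, 9, 4]

Message polynomial: m(x) = 9 + 10·x + 5·x^2 (mod 13).
For each evaluation point α_i, compute m(α_i) mod 13:
  α_1 = 2: Horner steps 5 → 7 → 10, so m(2) = 10.
  α_2 = 3: Horner steps 5 → 12 → 6, so m(3) = 6.
  α_3 = 8: Horner steps 5 → 11 → 6, so m(8) = 6.
  α_4 = 9: Horner steps 5 → 3 → 10, so m(9) = 10.
  α_5 = 11: Horner steps 5 → 0 → 9, so m(11) = 9.
  α_6 = 12: Horner steps 5 → 5 → 4, so m(12) = 4.
Codeword c = [10, 6, 6, 10, 9, 4] ∈ F_13^6.


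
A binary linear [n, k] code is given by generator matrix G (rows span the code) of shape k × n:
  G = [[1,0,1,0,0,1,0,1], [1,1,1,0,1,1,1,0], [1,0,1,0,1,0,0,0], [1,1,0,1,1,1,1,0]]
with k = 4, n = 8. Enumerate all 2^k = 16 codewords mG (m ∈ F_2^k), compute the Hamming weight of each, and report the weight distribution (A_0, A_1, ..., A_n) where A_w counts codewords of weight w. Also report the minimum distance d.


Weight distribution: A_0 = 1, A_2 = 1, A_3 = 4, A_4 = 3, A_5 = 4, A_6 = 3. Minimum distance d = 2.

Enumerate all 2^4 = 16 messages m ∈ F_2^4.
For each, compute codeword c = mG in F_2^8, then tally its weight.
  m = 0000 → c = 00000000, weight = 0.
  m = 1000 → c = 10100101, weight = 4.
  m = 0100 → c = 11101110, weight = 6.
  m = 1100 → c = 01001011, weight = 4.
  m = 0010 → c = 10101000, weight = 3.
  m = 1010 → c = 00001101, weight = 3.
  m = 0110 → c = 01000110, weight = 3.
  m = 1110 → c = 11100011, weight = 5.
  m = 0001 → c = 11011110, weight = 6.
  m = 1001 → c = 01111011, weight = 6.
  m = 0101 → c = 00110000, weight = 2.
  m = 1101 → c = 10010101, weight = 4.
  m = 0011 → c = 01110110, weight = 5.
  m = 1011 → c = 11010011, weight = 5.
  m = 0111 → c = 10011000, weight = 3.
  m = 1111 → c = 00111101, weight = 5.
Tally weights:
  weight 0: 1 codewords.
  weight 2: 1 codewords.
  weight 3: 4 codewords.
  weight 4: 3 codewords.
  weight 5: 4 codewords.
  weight 6: 3 codewords.
Minimum distance d = smallest w > 0 with A_w > 0 = 2.
Sanity: Σ A_w = 16 = 2^4 = 16 ✓.


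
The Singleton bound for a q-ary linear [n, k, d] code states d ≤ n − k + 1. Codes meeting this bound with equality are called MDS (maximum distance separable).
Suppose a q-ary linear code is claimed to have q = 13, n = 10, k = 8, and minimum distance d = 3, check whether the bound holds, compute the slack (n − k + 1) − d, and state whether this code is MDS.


Singleton RHS = n − k + 1 = 3, slack = 0, bound satisfied, MDS.

Singleton bound: d ≤ n − k + 1.
Here n = 10, k = 8, so n − k + 1 = 3.
Given d = 3, check d ≤ 3: YES.
Slack = (n − k + 1) − d = 0.
The code is MDS (slack = 0).
Description: the claimed parameters are [10, 8, 3]_13; such a code would be MDS (meets Singleton bound).


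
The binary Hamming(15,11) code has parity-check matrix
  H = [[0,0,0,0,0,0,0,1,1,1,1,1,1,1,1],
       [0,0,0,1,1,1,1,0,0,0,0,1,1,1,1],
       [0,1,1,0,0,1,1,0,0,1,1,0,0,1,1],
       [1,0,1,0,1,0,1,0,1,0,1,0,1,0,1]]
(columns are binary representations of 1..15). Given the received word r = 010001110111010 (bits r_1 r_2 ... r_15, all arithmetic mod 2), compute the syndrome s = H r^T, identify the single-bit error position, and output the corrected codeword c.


s = (1, 0, 0, 0)^T, error position = 8, corrected codeword c = 010001100111010

Compute s = H r^T mod 2 one row at a time:
  s_1 = 1 + 0 + 1 + 1 + 1 + 0 + 1 + 0 = 5 ≡ 1 (mod 2).
  s_2 = 0 + 0 + 1 + 1 + 1 + 0 + 1 + 0 = 4 ≡ 0 (mod 2).
  s_3 = 1 + 0 + 1 + 1 + 1 + 1 + 1 + 0 = 6 ≡ 0 (mod 2).
  s_4 = 0 + 0 + 0 + 1 + 0 + 1 + 0 + 0 = 2 ≡ 0 (mod 2).
s = (1, 0, 0, 0)^T — this equals column 8 of H (binary 1000), so error is at position 8.
Correct: flip bit 8 of r = 010001110111010 to get c = 010001100111010.


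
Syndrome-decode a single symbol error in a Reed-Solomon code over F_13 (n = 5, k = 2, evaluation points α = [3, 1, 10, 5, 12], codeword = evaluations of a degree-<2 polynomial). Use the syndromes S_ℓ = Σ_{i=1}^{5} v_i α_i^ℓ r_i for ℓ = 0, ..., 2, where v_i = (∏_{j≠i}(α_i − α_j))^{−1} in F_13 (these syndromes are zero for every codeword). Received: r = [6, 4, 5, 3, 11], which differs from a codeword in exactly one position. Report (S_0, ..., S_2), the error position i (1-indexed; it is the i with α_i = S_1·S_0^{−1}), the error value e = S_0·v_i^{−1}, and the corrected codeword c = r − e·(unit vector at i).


S = (6, 5, 2), error at position 1, error magnitude e = 9, c = [10, 4, 5, 3, 11].

Step 1: column multipliers v_i = (∏_{j≠i}(α_i − α_j))^{−1} mod 13.
  i = 1 (α = 3): (3−1)(3−10)(3−5)(3−12) = 2·(−7)·(−2)·(−9) = −252 ≡ 8, so v_1 = 8^{−1} = 5 (mod 13).
  i = 2 (α = 1): (1−3)(1−10)(1−5)(1−12) = (−2)·(−9)·(−4)·(−11) = 792 ≡ 12, so v_2 = 12^{−1} = 12 (mod 13).
  i = 3 (α = 10): (10−3)(10−1)(10−5)(10−12) = 7·9·5·(−2) = −630 ≡ 7, so v_3 = 7^{−1} = 2 (mod 13).
  i = 4 (α = 5): (5−3)(5−1)(5−10)(5−12) = 2·4·(−5)·(−7) = 280 ≡ 7, so v_4 = 7^{−1} = 2 (mod 13).
  i = 5 (α = 12): (12−3)(12−1)(12−10)(12−5) = 9·11·2·7 = 1386 ≡ 8, so v_5 = 8^{−1} = 5 (mod 13).
  v = [5, 12, 2, 2, 5].
Step 2: syndromes of r = [6, 4, 5, 3, 11] (all sums mod 13).
  S_0 = Σ v_i r_i = 5·6 + 12·4 + 2·5 + 2·3 + 5·11 = 149 ≡ 6.
  S_1 = Σ v_i α_i r_i = 5·3·6 + 12·1·4 + 2·10·5 + 2·5·3 + 5·12·11 = 928 ≡ 5.
  α_i^2 mod 13 = [9, 1, 9, 12, 1].
  S_2 = Σ v_i α_i^2 r_i = 5·9·6 + 12·1·4 + 2·9·5 + 2·12·3 + 5·1·11 = 535 ≡ 2.
  S = (6, 5, 2) ≠ 0, so r is not a codeword (an error is present).
Step 3: locate the error. For a single error e at position i, S_ℓ = v_i·e·α_i^ℓ, so α_err = S_1/S_0.
  S_0^{−1} = 6^{−1} = 11 (mod 13), so α_err = 5·11 = 55 ≡ 3 = α_1. Error position i = 1.
  Consistency check: S_2/S_1 = 2·8 = 16 ≡ 3 = α_err ✓ (single-error assumption holds).
Step 4: error magnitude e = S_0/v_1 = S_0·∏_{j≠1}(α_1 − α_j) = 6·8 = 48 ≡ 9 (mod 13).
Step 5: correct position 1: c_1 = r_1 − e = 6 − 9 ≡ 10 (mod 13). Hence c = [10, 4, 5, 3, 11].
  Check: interpolating c through the α_i gives m(x) = 1 + 3·x (degree < 2) with m(α_i) = c_i for every i, so c is indeed a codeword.


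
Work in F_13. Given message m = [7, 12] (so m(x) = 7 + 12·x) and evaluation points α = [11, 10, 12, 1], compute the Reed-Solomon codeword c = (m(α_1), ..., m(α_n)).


c = [9, 10, 8, 6]

Message polynomial: m(x) = 7 + 12·x (mod 13).
For each evaluation point α_i, compute m(α_i) mod 13:
  α_1 = 11: Horner steps 12 → 9, so m(11) = 9.
  α_2 = 10: Horner steps 12 → 10, so m(10) = 10.
  α_3 = 12: Horner steps 12 → 8, so m(12) = 8.
  α_4 = 1: Horner steps 12 → 6, so m(1) = 6.
Codeword c = [9, 10, 8, 6] ∈ F_13^4.


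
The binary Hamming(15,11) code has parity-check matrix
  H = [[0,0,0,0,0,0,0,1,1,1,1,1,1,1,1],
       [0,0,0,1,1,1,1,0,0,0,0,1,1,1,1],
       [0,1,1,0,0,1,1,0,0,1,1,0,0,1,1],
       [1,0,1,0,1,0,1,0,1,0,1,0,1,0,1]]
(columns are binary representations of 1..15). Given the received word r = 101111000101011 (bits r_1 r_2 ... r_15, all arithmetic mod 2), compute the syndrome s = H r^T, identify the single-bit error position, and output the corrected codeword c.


s = (0, 0, 1, 0)^T, error position = 2, corrected codeword c = 111111000101011

Compute s = H r^T mod 2 one row at a time:
  s_1 = 0 + 0 + 1 + 0 + 1 + 0 + 1 + 1 = 4 ≡ 0 (mod 2).
  s_2 = 1 + 1 + 1 + 0 + 1 + 0 + 1 + 1 = 6 ≡ 0 (mod 2).
  s_3 = 0 + 1 + 1 + 0 + 1 + 0 + 1 + 1 = 5 ≡ 1 (mod 2).
  s_4 = 1 + 1 + 1 + 0 + 0 + 0 + 0 + 1 = 4 ≡ 0 (mod 2).
s = (0, 0, 1, 0)^T — this equals column 2 of H (binary 0010), so error is at position 2.
Correct: flip bit 2 of r = 101111000101011 to get c = 111111000101011.


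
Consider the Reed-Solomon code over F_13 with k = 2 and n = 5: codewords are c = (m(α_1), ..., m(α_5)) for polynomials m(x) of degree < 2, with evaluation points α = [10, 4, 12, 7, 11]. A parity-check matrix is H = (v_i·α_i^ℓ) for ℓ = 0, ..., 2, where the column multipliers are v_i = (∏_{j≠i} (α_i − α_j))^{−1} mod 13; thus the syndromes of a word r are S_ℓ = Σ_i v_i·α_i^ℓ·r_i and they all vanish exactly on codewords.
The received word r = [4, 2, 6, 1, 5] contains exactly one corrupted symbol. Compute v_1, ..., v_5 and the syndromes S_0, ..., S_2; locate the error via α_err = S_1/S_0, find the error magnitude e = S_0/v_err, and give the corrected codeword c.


S = (8, 6, 11), error at position 2, error magnitude e = 4, c = [4, 11, 6, 1, 5].

Step 1: column multipliers v_i = (∏_{j≠i}(α_i − α_j))^{−1} mod 13.
  i = 1 (α = 10): (10−4)(10−12)(10−7)(10−11) = 6·(−2)·3·(−1) = 36 ≡ 10, so v_1 = 10^{−1} = 4 (mod 13).
  i = 2 (α = 4): (4−10)(4−12)(4−7)(4−11) = (−6)·(−8)·(−3)·(−7) = 1008 ≡ 7, so v_2 = 7^{−1} = 2 (mod 13).
  i = 3 (α = 12): (12−10)(12−4)(12−7)(12−11) = 2·8·5·1 = 80 ≡ 2, so v_3 = 2^{−1} = 7 (mod 13).
  i = 4 (α = 7): (7−10)(7−4)(7−12)(7−11) = (−3)·3·(−5)·(−4) = −180 ≡ 2, so v_4 = 2^{−1} = 7 (mod 13).
  i = 5 (α = 11): (11−10)(11−4)(11−12)(11−7) = 1·7·(−1)·4 = −28 ≡ 11, so v_5 = 11^{−1} = 6 (mod 13).
  v = [4, 2, 7, 7, 6].
Step 2: syndromes of r = [4, 2, 6, 1, 5] (all sums mod 13).
  S_0 = Σ v_i r_i = 4·4 + 2·2 + 7·6 + 7·1 + 6·5 = 99 ≡ 8.
  S_1 = Σ v_i α_i r_i = 4·10·4 + 2·4·2 + 7·12·6 + 7·7·1 + 6·11·5 = 1059 ≡ 6.
  α_i^2 mod 13 = [9, 3, 1, 10, 4].
  S_2 = Σ v_i α_i^2 r_i = 4·9·4 + 2·3·2 + 7·1·6 + 7·10·1 + 6·4·5 = 388 ≡ 11.
  S = (8, 6, 11) ≠ 0, so r is not a codeword (an error is present).
Step 3: locate the error. For a single error e at position i, S_ℓ = v_i·e·α_i^ℓ, so α_err = S_1/S_0.
  S_0^{−1} = 8^{−1} = 5 (mod 13), so α_err = 6·5 = 30 ≡ 4 = α_2. Error position i = 2.
  Consistency check: S_2/S_1 = 11·11 = 121 ≡ 4 = α_err ✓ (single-error assumption holds).
Step 4: error magnitude e = S_0/v_2 = S_0·∏_{j≠2}(α_2 − α_j) = 8·7 = 56 ≡ 4 (mod 13).
Step 5: correct position 2: c_2 = r_2 − e = 2 − 4 ≡ 11 (mod 13). Hence c = [4, 11, 6, 1, 5].
  Check: interpolating c through the α_i gives m(x) = 7 + 1·x (degree < 2) with m(α_i) = c_i for every i, so c is indeed a codeword.


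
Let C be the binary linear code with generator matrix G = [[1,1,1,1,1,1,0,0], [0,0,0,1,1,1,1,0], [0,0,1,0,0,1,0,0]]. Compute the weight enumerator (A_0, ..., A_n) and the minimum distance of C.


Weight distribution: A_0 = 1, A_2 = 1, A_4 = 5, A_6 = 1. Minimum distance d = 2.

Enumerate all 2^3 = 8 messages m ∈ F_2^3.
For each, compute codeword c = mG in F_2^8, then tally its weight.
  m = 000 → c = 00000000, weight = 0.
  m = 100 → c = 11111100, weight = 6.
  m = 010 → c = 00011110, weight = 4.
  m = 110 → c = 11100010, weight = 4.
  m = 001 → c = 00100100, weight = 2.
  m = 101 → c = 11011000, weight = 4.
  m = 011 → c = 00111010, weight = 4.
  m = 111 → c = 11000110, weight = 4.
Tally weights:
  weight 0: 1 codewords.
  weight 2: 1 codewords.
  weight 4: 5 codewords.
  weight 6: 1 codewords.
Minimum distance d = smallest w > 0 with A_w > 0 = 2.
Sanity: Σ A_w = 8 = 2^3 = 8 ✓.


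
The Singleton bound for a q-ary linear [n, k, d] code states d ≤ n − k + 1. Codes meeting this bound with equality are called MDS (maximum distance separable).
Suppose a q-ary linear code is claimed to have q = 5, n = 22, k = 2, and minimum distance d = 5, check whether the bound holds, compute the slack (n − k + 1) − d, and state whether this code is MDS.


Singleton RHS = n − k + 1 = 21, slack = 16, bound satisfied, not MDS.

Singleton bound: d ≤ n − k + 1.
Here n = 22, k = 2, so n − k + 1 = 21.
Given d = 5, check d ≤ 21: YES.
Slack = (n − k + 1) − d = 16.
The code is NOT MDS (slack = 16 > 0).
Description: the claimed parameters are [22, 2, 5]_5; such a code would be non-MDS.


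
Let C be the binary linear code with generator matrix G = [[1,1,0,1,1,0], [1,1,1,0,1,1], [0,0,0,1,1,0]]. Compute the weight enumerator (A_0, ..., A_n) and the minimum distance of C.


Weight distribution: A_0 = 1, A_2 = 2, A_3 = 2, A_4 = 1, A_5 = 2. Minimum distance d = 2.

Enumerate all 2^3 = 8 messages m ∈ F_2^3.
For each, compute codeword c = mG in F_2^6, then tally its weight.
  m = 000 → c = 000000, weight = 0.
  m = 100 → c = 110110, weight = 4.
  m = 010 → c = 111011, weight = 5.
  m = 110 → c = 001101, weight = 3.
  m = 001 → c = 000110, weight = 2.
  m = 101 → c = 110000, weight = 2.
  m = 011 → c = 111101, weight = 5.
  m = 111 → c = 001011, weight = 3.
Tally weights:
  weight 0: 1 codewords.
  weight 2: 2 codewords.
  weight 3: 2 codewords.
  weight 4: 1 codewords.
  weight 5: 2 codewords.
Minimum distance d = smallest w > 0 with A_w > 0 = 2.
Sanity: Σ A_w = 8 = 2^3 = 8 ✓.


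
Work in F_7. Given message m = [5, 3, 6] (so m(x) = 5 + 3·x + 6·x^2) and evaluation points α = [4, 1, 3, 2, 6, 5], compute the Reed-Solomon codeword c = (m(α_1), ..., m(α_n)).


c = [1, 0, 5, 0, 1, 2]

Message polynomial: m(x) = 5 + 3·x + 6·x^2 (mod 7).
For each evaluation point α_i, compute m(α_i) mod 7:
  α_1 = 4: Horner steps 6 → 6 → 1, so m(4) = 1.
  α_2 = 1: Horner steps 6 → 2 → 0, so m(1) = 0.
  α_3 = 3: Horner steps 6 → 0 → 5, so m(3) = 5.
  α_4 = 2: Horner steps 6 → 1 → 0, so m(2) = 0.
  α_5 = 6: Horner steps 6 → 4 → 1, so m(6) = 1.
  α_6 = 5: Horner steps 6 → 5 → 2, so m(5) = 2.
Codeword c = [1, 0, 5, 0, 1, 2] ∈ F_7^6.


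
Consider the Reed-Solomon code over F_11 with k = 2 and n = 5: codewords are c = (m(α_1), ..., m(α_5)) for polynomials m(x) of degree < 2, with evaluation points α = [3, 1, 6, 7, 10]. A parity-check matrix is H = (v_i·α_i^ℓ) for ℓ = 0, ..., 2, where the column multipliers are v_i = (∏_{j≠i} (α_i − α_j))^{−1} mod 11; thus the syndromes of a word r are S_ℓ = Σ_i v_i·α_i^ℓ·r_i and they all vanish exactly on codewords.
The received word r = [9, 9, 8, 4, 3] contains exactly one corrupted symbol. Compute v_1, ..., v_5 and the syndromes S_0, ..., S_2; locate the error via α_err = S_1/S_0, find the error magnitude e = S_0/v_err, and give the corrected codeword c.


S = (3, 3, 3), error at position 2, error magnitude e = 3, c = [9, 6, 8, 4, 3].

Step 1: column multipliers v_i = (∏_{j≠i}(α_i − α_j))^{−1} mod 11.
  i = 1 (α = 3): (3−1)(3−6)(3−7)(3−10) = 2·(−3)·(−4)·(−7) = −168 ≡ 8, so v_1 = 8^{−1} = 7 (mod 11).
  i = 2 (α = 1): (1−3)(1−6)(1−7)(1−10) = (−2)·(−5)·(−6)·(−9) = 540 ≡ 1, so v_2 = 1^{−1} = 1 (mod 11).
  i = 3 (α = 6): (6−3)(6−1)(6−7)(6−10) = 3·5·(−1)·(−4) = 60 ≡ 5, so v_3 = 5^{−1} = 9 (mod 11).
  i = 4 (α = 7): (7−3)(7−1)(7−6)(7−10) = 4·6·1·(−3) = −72 ≡ 5, so v_4 = 5^{−1} = 9 (mod 11).
  i = 5 (α = 10): (10−3)(10−1)(10−6)(10−7) = 7·9·4·3 = 756 ≡ 8, so v_5 = 8^{−1} = 7 (mod 11).
  v = [7, 1, 9, 9, 7].
Step 2: syndromes of r = [9, 9, 8, 4, 3] (all sums mod 11).
  S_0 = Σ v_i r_i = 7·9 + 1·9 + 9·8 + 9·4 + 7·3 = 201 ≡ 3.
  S_1 = Σ v_i α_i r_i = 7·3·9 + 1·1·9 + 9·6·8 + 9·7·4 + 7·10·3 = 1092 ≡ 3.
  α_i^2 mod 11 = [9, 1, 3, 5, 1].
  S_2 = Σ v_i α_i^2 r_i = 7·9·9 + 1·1·9 + 9·3·8 + 9·5·4 + 7·1·3 = 993 ≡ 3.
  S = (3, 3, 3) ≠ 0, so r is not a codeword (an error is present).
Step 3: locate the error. For a single error e at position i, S_ℓ = v_i·e·α_i^ℓ, so α_err = S_1/S_0.
  S_0^{−1} = 3^{−1} = 4 (mod 11), so α_err = 3·4 = 12 ≡ 1 = α_2. Error position i = 2.
  Consistency check: S_2/S_1 = 3·4 = 12 ≡ 1 = α_err ✓ (single-error assumption holds).
Step 4: error magnitude e = S_0/v_2 = S_0·∏_{j≠2}(α_2 − α_j) = 3·1 = 3 ≡ 3 (mod 11).
Step 5: correct position 2: c_2 = r_2 − e = 9 − 3 ≡ 6 (mod 11). Hence c = [9, 6, 8, 4, 3].
  Check: interpolating c through the α_i gives m(x) = 10 + 7·x (degree < 2) with m(α_i) = c_i for every i, so c is indeed a codeword.


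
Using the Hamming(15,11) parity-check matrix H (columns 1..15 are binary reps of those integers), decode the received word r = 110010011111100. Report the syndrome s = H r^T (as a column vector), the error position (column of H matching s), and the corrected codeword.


s = (0, 1, 1, 1)^T, error position = 7, corrected codeword c = 110010111111100

Compute s = H r^T mod 2 one row at a time:
  s_1 = 1 + 1 + 1 + 1 + 1 + 1 + 0 + 0 = 6 ≡ 0 (mod 2).
  s_2 = 0 + 1 + 0 + 0 + 1 + 1 + 0 + 0 = 3 ≡ 1 (mod 2).
  s_3 = 1 + 0 + 0 + 0 + 1 + 1 + 0 + 0 = 3 ≡ 1 (mod 2).
  s_4 = 1 + 0 + 1 + 0 + 1 + 1 + 1 + 0 = 5 ≡ 1 (mod 2).
s = (0, 1, 1, 1)^T — this equals column 7 of H (binary 0111), so error is at position 7.
Correct: flip bit 7 of r = 110010011111100 to get c = 110010111111100.


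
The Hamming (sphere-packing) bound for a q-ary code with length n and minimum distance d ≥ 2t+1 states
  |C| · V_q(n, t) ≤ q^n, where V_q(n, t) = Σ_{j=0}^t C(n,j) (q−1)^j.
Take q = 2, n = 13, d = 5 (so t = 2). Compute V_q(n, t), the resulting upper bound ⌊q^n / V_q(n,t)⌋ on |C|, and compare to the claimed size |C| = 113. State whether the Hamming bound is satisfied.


V_q(n, t) = 92, q^n = 8192, Hamming bound = 89, |C| = 113 > bound (violated).

Step 1: Compute V_q(n, t) = Σ_{j=0}^2 C(n, j) (q−1)^j.
  j = 0: C(13,0)·(1)^0 = 1·1 = 1.
  j = 1: C(13,1)·(1)^1 = 13·1 = 13.
  j = 2: C(13,2)·(1)^2 = 78·1 = 78.
  V_q(n, t) = 1 + 13 + 78 = 92.
Step 2: q^n = 2^13 = 8192.
Step 3: Hamming bound ⌊q^n / V_q(n,t)⌋ = ⌊8192/92⌋ = 89.
Step 4: Compare |C| = 113 to 89: violated.
The claimed |C| lies above the Hamming bound, so no 2-ary code of length 13 with d ≥ 5 can have 113 codewords.


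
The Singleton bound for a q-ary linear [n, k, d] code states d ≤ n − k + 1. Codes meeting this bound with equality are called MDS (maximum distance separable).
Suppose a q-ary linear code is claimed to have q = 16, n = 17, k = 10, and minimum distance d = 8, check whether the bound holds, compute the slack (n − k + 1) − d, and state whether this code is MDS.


Singleton RHS = n − k + 1 = 8, slack = 0, bound satisfied, MDS.

Singleton bound: d ≤ n − k + 1.
Here n = 17, k = 10, so n − k + 1 = 8.
Given d = 8, check d ≤ 8: YES.
Slack = (n − k + 1) − d = 0.
The code is MDS (slack = 0).
Description: the claimed parameters are [17, 10, 8]_16; such a code would be MDS (meets Singleton bound).


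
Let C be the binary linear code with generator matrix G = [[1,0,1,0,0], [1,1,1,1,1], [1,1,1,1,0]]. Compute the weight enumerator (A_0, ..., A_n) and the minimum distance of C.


Weight distribution: A_0 = 1, A_1 = 1, A_2 = 2, A_3 = 2, A_4 = 1, A_5 = 1. Minimum distance d = 1.

Enumerate all 2^3 = 8 messages m ∈ F_2^3.
For each, compute codeword c = mG in F_2^5, then tally its weight.
  m = 000 → c = 00000, weight = 0.
  m = 100 → c = 10100, weight = 2.
  m = 010 → c = 11111, weight = 5.
  m = 110 → c = 01011, weight = 3.
  m = 001 → c = 11110, weight = 4.
  m = 101 → c = 01010, weight = 2.
  m = 011 → c = 00001, weight = 1.
  m = 111 → c = 10101, weight = 3.
Tally weights:
  weight 0: 1 codewords.
  weight 1: 1 codewords.
  weight 2: 2 codewords.
  weight 3: 2 codewords.
  weight 4: 1 codewords.
  weight 5: 1 codewords.
Minimum distance d = smallest w > 0 with A_w > 0 = 1.
Sanity: Σ A_w = 8 = 2^3 = 8 ✓.


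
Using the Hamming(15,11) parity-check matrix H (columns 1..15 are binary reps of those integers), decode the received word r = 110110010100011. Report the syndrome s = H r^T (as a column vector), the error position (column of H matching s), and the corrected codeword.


s = (0, 0, 0, 1)^T, error position = 1, corrected codeword c = 010110010100011

Compute s = H r^T mod 2 one row at a time:
  s_1 = 1 + 0 + 1 + 0 + 0 + 0 + 1 + 1 = 4 ≡ 0 (mod 2).
  s_2 = 1 + 1 + 0 + 0 + 0 + 0 + 1 + 1 = 4 ≡ 0 (mod 2).
  s_3 = 1 + 0 + 0 + 0 + 1 + 0 + 1 + 1 = 4 ≡ 0 (mod 2).
  s_4 = 1 + 0 + 1 + 0 + 0 + 0 + 0 + 1 = 3 ≡ 1 (mod 2).
s = (0, 0, 0, 1)^T — this equals column 1 of H (binary 0001), so error is at position 1.
Correct: flip bit 1 of r = 110110010100011 to get c = 010110010100011.


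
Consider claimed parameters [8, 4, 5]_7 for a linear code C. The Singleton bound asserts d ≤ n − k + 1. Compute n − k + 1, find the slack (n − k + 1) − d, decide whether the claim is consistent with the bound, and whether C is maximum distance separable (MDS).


Singleton RHS = n − k + 1 = 5, slack = 0, bound satisfied, MDS.

Singleton bound: d ≤ n − k + 1.
Here n = 8, k = 4, so n − k + 1 = 5.
Given d = 5, check d ≤ 5: YES.
Slack = (n − k + 1) − d = 0.
The code is MDS (slack = 0).
Description: the claimed parameters are [8, 4, 5]_7; such a code would be MDS (meets Singleton bound).


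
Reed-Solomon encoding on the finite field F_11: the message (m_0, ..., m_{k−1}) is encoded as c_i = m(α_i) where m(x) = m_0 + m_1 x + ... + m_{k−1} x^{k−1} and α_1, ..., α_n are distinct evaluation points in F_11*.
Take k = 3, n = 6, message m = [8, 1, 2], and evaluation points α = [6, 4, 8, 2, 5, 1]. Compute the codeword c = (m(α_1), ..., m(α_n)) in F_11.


c = [9, 0, 1, 7, 8, 0]

Message polynomial: m(x) = 8 + 1·x + 2·x^2 (mod 11).
For each evaluation point α_i, compute m(α_i) mod 11:
  α_1 = 6: Horner steps 2 → 2 → 9, so m(6) = 9.
  α_2 = 4: Horner steps 2 → 9 → 0, so m(4) = 0.
  α_3 = 8: Horner steps 2 → 6 → 1, so m(8) = 1.
  α_4 = 2: Horner steps 2 → 5 → 7, so m(2) = 7.
  α_5 = 5: Horner steps 2 → 0 → 8, so m(5) = 8.
  α_6 = 1: Horner steps 2 → 3 → 0, so m(1) = 0.
Codeword c = [9, 0, 1, 7, 8, 0] ∈ F_11^6.


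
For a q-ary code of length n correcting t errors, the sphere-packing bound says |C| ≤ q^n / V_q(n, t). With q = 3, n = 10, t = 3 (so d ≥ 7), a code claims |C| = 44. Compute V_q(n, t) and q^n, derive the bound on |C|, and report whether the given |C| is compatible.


V_q(n, t) = 1161, q^n = 59049, Hamming bound = 50, |C| = 44 ≤ bound (satisfied).

Step 1: Compute V_q(n, t) = Σ_{j=0}^3 C(n, j) (q−1)^j.
  j = 0: C(10,0)·(2)^0 = 1·1 = 1.
  j = 1: C(10,1)·(2)^1 = 10·2 = 20.
  j = 2: C(10,2)·(2)^2 = 45·4 = 180.
  j = 3: C(10,3)·(2)^3 = 120·8 = 960.
  V_q(n, t) = 1 + 20 + 180 + 960 = 1161.
Step 2: q^n = 3^10 = 59049.
Step 3: Hamming bound ⌊q^n / V_q(n,t)⌋ = ⌊59049/1161⌋ = 50.
Step 4: Compare |C| = 44 to 50: satisfied.
The claimed |C| lies below the Hamming bound.


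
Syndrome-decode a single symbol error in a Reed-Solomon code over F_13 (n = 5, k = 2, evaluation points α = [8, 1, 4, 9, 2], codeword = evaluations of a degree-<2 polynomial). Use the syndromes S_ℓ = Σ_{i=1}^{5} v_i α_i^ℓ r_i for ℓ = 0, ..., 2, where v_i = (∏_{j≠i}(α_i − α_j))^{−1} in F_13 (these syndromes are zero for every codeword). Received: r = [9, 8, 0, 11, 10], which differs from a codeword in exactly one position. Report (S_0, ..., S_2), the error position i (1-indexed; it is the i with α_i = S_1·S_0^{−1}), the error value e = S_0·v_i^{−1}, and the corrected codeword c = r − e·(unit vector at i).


S = (4, 3, 12), error at position 3, error magnitude e = 12, c = [9, 8, 1, 11, 10].

Step 1: column multipliers v_i = (∏_{j≠i}(α_i − α_j))^{−1} mod 13.
  i = 1 (α = 8): (8−1)(8−4)(8−9)(8−2) = 7·4·(−1)·6 = −168 ≡ 1, so v_1 = 1^{−1} = 1 (mod 13).
  i = 2 (α = 1): (1−8)(1−4)(1−9)(1−2) = (−7)·(−3)·(−8)·(−1) = 168 ≡ 12, so v_2 = 12^{−1} = 12 (mod 13).
  i = 3 (α = 4): (4−8)(4−1)(4−9)(4−2) = (−4)·3·(−5)·2 = 120 ≡ 3, so v_3 = 3^{−1} = 9 (mod 13).
  i = 4 (α = 9): (9−8)(9−1)(9−4)(9−2) = 1·8·5·7 = 280 ≡ 7, so v_4 = 7^{−1} = 2 (mod 13).
  i = 5 (α = 2): (2−8)(2−1)(2−4)(2−9) = (−6)·1·(−2)·(−7) = −84 ≡ 7, so v_5 = 7^{−1} = 2 (mod 13).
  v = [1, 12, 9, 2, 2].
Step 2: syndromes of r = [9, 8, 0, 11, 10] (all sums mod 13).
  S_0 = Σ v_i r_i = 1·9 + 12·8 + 9·0 + 2·11 + 2·10 = 147 ≡ 4.
  S_1 = Σ v_i α_i r_i = 1·8·9 + 12·1·8 + 9·4·0 + 2·9·11 + 2·2·10 = 406 ≡ 3.
  α_i^2 mod 13 = [12, 1, 3, 3, 4].
  S_2 = Σ v_i α_i^2 r_i = 1·12·9 + 12·1·8 + 9·3·0 + 2·3·11 + 2·4·10 = 350 ≡ 12.
  S = (4, 3, 12) ≠ 0, so r is not a codeword (an error is present).
Step 3: locate the error. For a single error e at position i, S_ℓ = v_i·e·α_i^ℓ, so α_err = S_1/S_0.
  S_0^{−1} = 4^{−1} = 10 (mod 13), so α_err = 3·10 = 30 ≡ 4 = α_3. Error position i = 3.
  Consistency check: S_2/S_1 = 12·9 = 108 ≡ 4 = α_err ✓ (single-error assumption holds).
Step 4: error magnitude e = S_0/v_3 = S_0·∏_{j≠3}(α_3 − α_j) = 4·3 = 12 ≡ 12 (mod 13).
Step 5: correct position 3: c_3 = r_3 − e = 0 − 12 ≡ 1 (mod 13). Hence c = [9, 8, 1, 11, 10].
  Check: interpolating c through the α_i gives m(x) = 6 + 2·x (degree < 2) with m(α_i) = c_i for every i, so c is indeed a codeword.


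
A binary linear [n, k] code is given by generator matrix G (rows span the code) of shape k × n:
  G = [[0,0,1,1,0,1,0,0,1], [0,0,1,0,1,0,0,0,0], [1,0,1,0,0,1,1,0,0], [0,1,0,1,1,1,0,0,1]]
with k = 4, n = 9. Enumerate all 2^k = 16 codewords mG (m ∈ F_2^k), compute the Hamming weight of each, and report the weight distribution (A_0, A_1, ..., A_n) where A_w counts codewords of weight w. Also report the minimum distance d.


Weight distribution: A_0 = 1, A_1 = 1, A_2 = 1, A_3 = 1, A_4 = 5, A_5 = 5, A_6 = 1, A_7 = 1. Minimum distance d = 1.

Enumerate all 2^4 = 16 messages m ∈ F_2^4.
For each, compute codeword c = mG in F_2^9, then tally its weight.
  m = 0000 → c = 000000000, weight = 0.
  m = 1000 → c = 001101001, weight = 4.
  m = 0100 → c = 001010000, weight = 2.
  m = 1100 → c = 000111001, weight = 4.
  m = 0010 → c = 101001100, weight = 4.
  m = 1010 → c = 100100101, weight = 4.
  m = 0110 → c = 100011100, weight = 4.
  m = 1110 → c = 101110101, weight = 6.
  m = 0001 → c = 010111001, weight = 5.
  m = 1001 → c = 011010000, weight = 3.
  m = 0101 → c = 011101001, weight = 5.
  m = 1101 → c = 010000000, weight = 1.
  m = 0011 → c = 111110101, weight = 7.
  m = 1011 → c = 110011100, weight = 5.
  m = 0111 → c = 110100101, weight = 5.
  m = 1111 → c = 111001100, weight = 5.
Tally weights:
  weight 0: 1 codewords.
  weight 1: 1 codewords.
  weight 2: 1 codewords.
  weight 3: 1 codewords.
  weight 4: 5 codewords.
  weight 5: 5 codewords.
  weight 6: 1 codewords.
  weight 7: 1 codewords.
Minimum distance d = smallest w > 0 with A_w > 0 = 1.
Sanity: Σ A_w = 16 = 2^4 = 16 ✓.


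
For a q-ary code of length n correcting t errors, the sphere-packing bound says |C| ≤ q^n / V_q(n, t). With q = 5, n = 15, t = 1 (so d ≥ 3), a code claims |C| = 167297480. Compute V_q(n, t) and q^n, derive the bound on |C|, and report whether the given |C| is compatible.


V_q(n, t) = 61, q^n = 30517578125, Hamming bound = 500288165, |C| = 167297480 ≤ bound (satisfied).

Step 1: Compute V_q(n, t) = Σ_{j=0}^1 C(n, j) (q−1)^j.
  j = 0: C(15,0)·(4)^0 = 1·1 = 1.
  j = 1: C(15,1)·(4)^1 = 15·4 = 60.
  V_q(n, t) = 1 + 60 = 61.
Step 2: q^n = 5^15 = 30517578125.
Step 3: Hamming bound ⌊q^n / V_q(n,t)⌋ = ⌊30517578125/61⌋ = 500288165.
Step 4: Compare |C| = 167297480 to 500288165: satisfied.
The claimed |C| lies below the Hamming bound.


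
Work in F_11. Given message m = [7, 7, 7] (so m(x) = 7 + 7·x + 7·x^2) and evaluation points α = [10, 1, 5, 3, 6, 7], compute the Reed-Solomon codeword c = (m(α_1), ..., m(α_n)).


c = [7, 10, 8, 3, 4, 3]

Message polynomial: m(x) = 7 + 7·x + 7·x^2 (mod 11).
For each evaluation point α_i, compute m(α_i) mod 11:
  α_1 = 10: Horner steps 7 → 0 → 7, so m(10) = 7.
  α_2 = 1: Horner steps 7 → 3 → 10, so m(1) = 10.
  α_3 = 5: Horner steps 7 → 9 → 8, so m(5) = 8.
  α_4 = 3: Horner steps 7 → 6 → 3, so m(3) = 3.
  α_5 = 6: Horner steps 7 → 5 → 4, so m(6) = 4.
  α_6 = 7: Horner steps 7 → 1 → 3, so m(7) = 3.
Codeword c = [7, 10, 8, 3, 4, 3] ∈ F_11^6.


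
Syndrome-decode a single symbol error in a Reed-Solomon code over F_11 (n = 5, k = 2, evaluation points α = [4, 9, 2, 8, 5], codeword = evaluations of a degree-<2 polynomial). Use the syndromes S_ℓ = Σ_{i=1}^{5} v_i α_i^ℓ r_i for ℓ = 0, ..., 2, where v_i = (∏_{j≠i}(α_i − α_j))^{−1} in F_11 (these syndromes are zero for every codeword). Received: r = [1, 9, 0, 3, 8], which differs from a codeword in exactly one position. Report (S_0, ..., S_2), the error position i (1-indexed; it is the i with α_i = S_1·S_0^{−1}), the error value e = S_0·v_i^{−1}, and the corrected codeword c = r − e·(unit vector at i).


S = (4, 9, 1), error at position 5, error magnitude e = 1, c = [1, 9, 0, 3, 7].

Step 1: column multipliers v_i = (∏_{j≠i}(α_i − α_j))^{−1} mod 11.
  i = 1 (α = 4): (4−9)(4−2)(4−8)(4−5) = (−5)·2·(−4)·(−1) = −40 ≡ 4, so v_1 = 4^{−1} = 3 (mod 11).
  i = 2 (α = 9): (9−4)(9−2)(9−8)(9−5) = 5·7·1·4 = 140 ≡ 8, so v_2 = 8^{−1} = 7 (mod 11).
  i = 3 (α = 2): (2−4)(2−9)(2−8)(2−5) = (−2)·(−7)·(−6)·(−3) = 252 ≡ 10, so v_3 = 10^{−1} = 10 (mod 11).
  i = 4 (α = 8): (8−4)(8−9)(8−2)(8−5) = 4·(−1)·6·3 = −72 ≡ 5, so v_4 = 5^{−1} = 9 (mod 11).
  i = 5 (α = 5): (5−4)(5−9)(5−2)(5−8) = 1·(−4)·3·(−3) = 36 ≡ 3, so v_5 = 3^{−1} = 4 (mod 11).
  v = [3, 7, 10, 9, 4].
Step 2: syndromes of r = [1, 9, 0, 3, 8] (all sums mod 11).
  S_0 = Σ v_i r_i = 3·1 + 7·9 + 10·0 + 9·3 + 4·8 = 125 ≡ 4.
  S_1 = Σ v_i α_i r_i = 3·4·1 + 7·9·9 + 10·2·0 + 9·8·3 + 4·5·8 = 955 ≡ 9.
  α_i^2 mod 11 = [5, 4, 4, 9, 3].
  S_2 = Σ v_i α_i^2 r_i = 3·5·1 + 7·4·9 + 10·4·0 + 9·9·3 + 4·3·8 = 606 ≡ 1.
  S = (4, 9, 1) ≠ 0, so r is not a codeword (an error is present).
Step 3: locate the error. For a single error e at position i, S_ℓ = v_i·e·α_i^ℓ, so α_err = S_1/S_0.
  S_0^{−1} = 4^{−1} = 3 (mod 11), so α_err = 9·3 = 27 ≡ 5 = α_5. Error position i = 5.
  Consistency check: S_2/S_1 = 1·5 = 5 ≡ 5 = α_err ✓ (single-error assumption holds).
Step 4: error magnitude e = S_0/v_5 = S_0·∏_{j≠5}(α_5 − α_j) = 4·3 = 12 ≡ 1 (mod 11).
Step 5: correct position 5: c_5 = r_5 − e = 8 − 1 ≡ 7 (mod 11). Hence c = [1, 9, 0, 3, 7].
  Check: interpolating c through the α_i gives m(x) = 10 + 6·x (degree < 2) with m(α_i) = c_i for every i, so c is indeed a codeword.


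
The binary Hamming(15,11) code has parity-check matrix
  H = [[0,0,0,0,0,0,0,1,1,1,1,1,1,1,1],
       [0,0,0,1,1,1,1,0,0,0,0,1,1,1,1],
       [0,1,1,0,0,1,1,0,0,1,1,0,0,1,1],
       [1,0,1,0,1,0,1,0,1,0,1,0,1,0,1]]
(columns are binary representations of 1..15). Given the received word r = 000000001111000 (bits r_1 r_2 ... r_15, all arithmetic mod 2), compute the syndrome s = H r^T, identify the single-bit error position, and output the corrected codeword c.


s = (0, 1, 0, 0)^T, error position = 4, corrected codeword c = 000100001111000

Compute s = H r^T mod 2 one row at a time:
  s_1 = 0 + 1 + 1 + 1 + 1 + 0 + 0 + 0 = 4 ≡ 0 (mod 2).
  s_2 = 0 + 0 + 0 + 0 + 1 + 0 + 0 + 0 = 1 ≡ 1 (mod 2).
  s_3 = 0 + 0 + 0 + 0 + 1 + 1 + 0 + 0 = 2 ≡ 0 (mod 2).
  s_4 = 0 + 0 + 0 + 0 + 1 + 1 + 0 + 0 = 2 ≡ 0 (mod 2).
s = (0, 1, 0, 0)^T — this equals column 4 of H (binary 0100), so error is at position 4.
Correct: flip bit 4 of r = 000000001111000 to get c = 000100001111000.


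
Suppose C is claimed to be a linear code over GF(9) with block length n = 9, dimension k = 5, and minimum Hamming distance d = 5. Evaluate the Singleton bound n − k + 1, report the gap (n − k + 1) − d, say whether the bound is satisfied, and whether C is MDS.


Singleton RHS = n − k + 1 = 5, slack = 0, bound satisfied, MDS.

Singleton bound: d ≤ n − k + 1.
Here n = 9, k = 5, so n − k + 1 = 5.
Given d = 5, check d ≤ 5: YES.
Slack = (n − k + 1) − d = 0.
The code is MDS (slack = 0).
Description: the claimed parameters are [9, 5, 5]_9; such a code would be MDS (meets Singleton bound).


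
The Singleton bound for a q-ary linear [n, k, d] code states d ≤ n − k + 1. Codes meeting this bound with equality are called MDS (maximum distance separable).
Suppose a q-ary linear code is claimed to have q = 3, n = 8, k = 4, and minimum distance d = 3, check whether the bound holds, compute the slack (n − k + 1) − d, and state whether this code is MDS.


Singleton RHS = n − k + 1 = 5, slack = 2, bound satisfied, not MDS.

Singleton bound: d ≤ n − k + 1.
Here n = 8, k = 4, so n − k + 1 = 5.
Given d = 3, check d ≤ 5: YES.
Slack = (n − k + 1) − d = 2.
The code is NOT MDS (slack = 2 > 0).
Description: the claimed parameters are [8, 4, 3]_3; such a code would be non-MDS.


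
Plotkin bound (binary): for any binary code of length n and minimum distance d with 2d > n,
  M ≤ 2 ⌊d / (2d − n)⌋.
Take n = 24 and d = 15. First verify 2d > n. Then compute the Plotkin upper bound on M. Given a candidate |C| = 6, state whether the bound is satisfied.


Plotkin bound M ≤ 4; given |C| = 6 > bound (violated).

Check applicability: 2d = 30, n = 24.
2d − n = 6 > 0, so Plotkin applies.
Compute d/(2d−n) = 15/6 ≈ 2.5000.
⌊d/(2d−n)⌋ = 2.
Plotkin bound: M ≤ 2·2 = 4.
Given |C| = 6, check: VIOLATED.
This |C| is above the Plotkin bound, so no binary code with n = 24, d = 15 and 6 codewords exists.
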